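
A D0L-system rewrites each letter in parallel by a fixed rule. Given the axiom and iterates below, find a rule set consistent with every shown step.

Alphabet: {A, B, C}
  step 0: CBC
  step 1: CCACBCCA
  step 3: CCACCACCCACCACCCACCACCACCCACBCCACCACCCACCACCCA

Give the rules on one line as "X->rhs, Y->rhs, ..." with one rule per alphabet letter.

  step 0 ⇒ step 1: CBC ⇒ CCA·CB·CCA
    B ↦ CB
    C ↦ CCA
    A ↦ C  (constrained at step 1)

A->C, B->CB, C->CCA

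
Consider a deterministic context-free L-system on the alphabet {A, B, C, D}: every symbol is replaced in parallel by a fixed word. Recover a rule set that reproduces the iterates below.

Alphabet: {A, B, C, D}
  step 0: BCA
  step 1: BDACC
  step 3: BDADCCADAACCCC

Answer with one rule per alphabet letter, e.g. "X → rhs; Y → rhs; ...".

  step 0 ⇒ step 1: BCA ⇒ BD·A·CC
    A ↦ CC
    B ↦ BD
    C ↦ A
    D ↦ AD  (constrained at step 1)

A->CC, B->BD, C->A, D->AD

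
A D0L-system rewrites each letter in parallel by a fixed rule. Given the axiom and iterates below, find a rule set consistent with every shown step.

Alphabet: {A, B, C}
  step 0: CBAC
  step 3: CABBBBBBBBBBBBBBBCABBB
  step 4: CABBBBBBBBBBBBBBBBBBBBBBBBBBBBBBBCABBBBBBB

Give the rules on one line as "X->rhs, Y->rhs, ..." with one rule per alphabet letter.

  step 3 ⇒ step 4: CABBBBBBBBBBBBBBBCABBB ⇒ CA·B·BB·BB·BB·BB·BB·BB·BB·BB·BB·BB·BB·BB·BB·BB·BB·CA·B·BB·BB·BB
    A ↦ B
    B ↦ BB
    C ↦ CA

A->B, B->BB, C->CA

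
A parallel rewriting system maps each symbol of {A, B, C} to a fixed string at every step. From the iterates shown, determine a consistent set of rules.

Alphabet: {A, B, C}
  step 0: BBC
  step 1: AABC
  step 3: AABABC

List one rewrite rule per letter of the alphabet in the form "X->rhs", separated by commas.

A->B, B->A, C->BC

  step 0 ⇒ step 1: BBC ⇒ A·A·BC
    B ↦ A
    C ↦ BC
    A ↦ B  (constrained at step 1)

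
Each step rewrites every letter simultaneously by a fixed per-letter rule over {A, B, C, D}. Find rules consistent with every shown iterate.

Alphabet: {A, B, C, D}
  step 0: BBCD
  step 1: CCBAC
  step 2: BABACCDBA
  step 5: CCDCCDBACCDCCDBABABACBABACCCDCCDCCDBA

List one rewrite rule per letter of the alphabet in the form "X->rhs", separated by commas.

A->CD, B->C, C->BA, D->C

  step 1 ⇒ step 2: CCBAC ⇒ BA·BA·C·CD·BA
    A ↦ CD
    B ↦ C
    C ↦ BA
  step 0 ⇒ step 1: BBCD ⇒ C·C·BA·C
    D ↦ C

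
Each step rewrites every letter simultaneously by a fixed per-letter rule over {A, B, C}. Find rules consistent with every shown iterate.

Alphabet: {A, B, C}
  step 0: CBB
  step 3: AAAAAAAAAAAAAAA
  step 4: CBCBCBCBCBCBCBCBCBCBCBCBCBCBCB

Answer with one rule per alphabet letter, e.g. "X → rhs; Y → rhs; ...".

  step 3 ⇒ step 4: AAAAAAAAAAAAAAA ⇒ CB·CB·CB·CB·CB·CB·CB·CB·CB·CB·CB·CB·CB·CB·CB
    A ↦ CB
    B ↦ AA  (constrained at step 0)
    C ↦ A  (constrained at step 0)

A->CB, B->AA, C->A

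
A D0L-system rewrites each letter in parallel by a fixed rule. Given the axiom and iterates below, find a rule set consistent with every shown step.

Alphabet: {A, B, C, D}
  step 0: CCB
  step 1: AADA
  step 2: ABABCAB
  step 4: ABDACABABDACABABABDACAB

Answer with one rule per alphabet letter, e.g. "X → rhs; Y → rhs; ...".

A->AB, B->DA, C->A, D->C

  step 1 ⇒ step 2: AADA ⇒ AB·AB·C·AB
    A ↦ AB
    D ↦ C
  step 0 ⇒ step 1: CCB ⇒ A·A·DA
    B ↦ DA
  step 0 ⇒ step 1: CCB ⇒ A·A·DA
    C ↦ A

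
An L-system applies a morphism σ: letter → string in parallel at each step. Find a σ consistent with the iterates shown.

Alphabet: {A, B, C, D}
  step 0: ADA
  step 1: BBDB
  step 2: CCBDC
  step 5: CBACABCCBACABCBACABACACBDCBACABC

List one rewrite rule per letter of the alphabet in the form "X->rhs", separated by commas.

A->B, B->C, C->ACA, D->BD

  step 1 ⇒ step 2: BBDB ⇒ C·C·BD·C
    B ↦ C
    D ↦ BD
  step 0 ⇒ step 1: ADA ⇒ B·BD·B
    A ↦ B
    C ↦ ACA  (constrained at step 2)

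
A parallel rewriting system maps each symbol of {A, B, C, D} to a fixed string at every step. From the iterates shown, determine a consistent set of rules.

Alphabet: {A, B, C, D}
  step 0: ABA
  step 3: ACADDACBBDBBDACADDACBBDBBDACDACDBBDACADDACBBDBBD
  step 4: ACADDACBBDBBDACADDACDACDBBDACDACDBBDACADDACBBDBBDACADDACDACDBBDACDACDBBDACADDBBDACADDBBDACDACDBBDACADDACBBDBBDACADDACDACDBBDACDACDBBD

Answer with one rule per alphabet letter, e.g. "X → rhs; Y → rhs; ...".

A->AC, B->ACD, C->ADD, D->BBD

  step 3 ⇒ step 4: ACADDACBBDBBDACADDACBBDBBDACDACDBBDACADDACBBDBBD ⇒ AC·ADD·AC·BBD·BBD·AC·ADD·ACD·ACD·BBD·ACD·ACD·BBD·AC·ADD·AC·BBD·BBD·AC·ADD·ACD·ACD·BBD·ACD·ACD·BBD·AC·ADD·BBD·AC·ADD·BBD·ACD·ACD·BBD·AC·ADD·AC·BBD·BBD·AC·ADD·ACD·ACD·BBD·ACD·ACD·BBD
    A ↦ AC
    B ↦ ACD
    C ↦ ADD
    D ↦ BBD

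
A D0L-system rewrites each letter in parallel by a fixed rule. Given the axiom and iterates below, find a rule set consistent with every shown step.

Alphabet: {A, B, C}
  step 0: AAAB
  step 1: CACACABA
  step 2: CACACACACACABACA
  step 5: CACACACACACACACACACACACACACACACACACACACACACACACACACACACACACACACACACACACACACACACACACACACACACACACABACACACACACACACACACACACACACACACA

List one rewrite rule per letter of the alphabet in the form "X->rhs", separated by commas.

A->CA, B->BA, C->CA

  step 1 ⇒ step 2: CACACABA ⇒ CA·CA·CA·CA·CA·CA·BA·CA
    A ↦ CA
    B ↦ BA
    C ↦ CA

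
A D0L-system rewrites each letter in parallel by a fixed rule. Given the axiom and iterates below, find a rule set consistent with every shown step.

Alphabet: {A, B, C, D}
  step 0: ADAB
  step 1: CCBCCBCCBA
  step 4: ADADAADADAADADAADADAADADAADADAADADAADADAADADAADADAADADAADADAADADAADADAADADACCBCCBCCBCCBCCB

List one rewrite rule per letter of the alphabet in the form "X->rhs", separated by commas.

  step 0 ⇒ step 1: ADAB ⇒ CCB·CCB·CCB·A
    A ↦ CCB
    B ↦ A
    D ↦ CCB
    C ↦ AD  (constrained at step 1)

A->CCB, B->A, C->AD, D->CCB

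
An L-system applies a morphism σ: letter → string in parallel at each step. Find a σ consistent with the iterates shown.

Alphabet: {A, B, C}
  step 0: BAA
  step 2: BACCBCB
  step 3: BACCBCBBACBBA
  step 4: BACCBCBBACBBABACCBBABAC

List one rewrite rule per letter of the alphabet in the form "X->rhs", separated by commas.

  step 3 ⇒ step 4: BACCBCBBACBBA ⇒ BA·C·CB·CB·BA·CB·BA·BA·C·CB·BA·BA·C
    A ↦ C
    B ↦ BA
    C ↦ CB

A->C, B->BA, C->CB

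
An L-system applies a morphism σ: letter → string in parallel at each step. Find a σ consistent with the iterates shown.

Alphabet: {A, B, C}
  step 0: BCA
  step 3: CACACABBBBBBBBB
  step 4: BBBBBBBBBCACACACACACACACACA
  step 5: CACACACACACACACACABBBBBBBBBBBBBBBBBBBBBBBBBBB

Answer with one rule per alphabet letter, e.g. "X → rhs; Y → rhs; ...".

  step 4 ⇒ step 5: BBBBBBBBBCACACACACACACACACA ⇒ CA·CA·CA·CA·CA·CA·CA·CA·CA·B·BB·B·BB·B·BB·B·BB·B·BB·B·BB·B·BB·B·BB·B·BB
    A ↦ BB
    B ↦ CA
    C ↦ B

A->BB, B->CA, C->B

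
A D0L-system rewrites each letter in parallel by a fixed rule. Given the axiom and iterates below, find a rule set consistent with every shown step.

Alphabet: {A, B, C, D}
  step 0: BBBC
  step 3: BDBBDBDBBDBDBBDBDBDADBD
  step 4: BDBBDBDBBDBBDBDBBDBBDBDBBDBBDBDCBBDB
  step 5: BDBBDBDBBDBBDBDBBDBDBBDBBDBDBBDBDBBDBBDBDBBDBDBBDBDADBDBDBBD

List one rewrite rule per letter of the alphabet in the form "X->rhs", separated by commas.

  step 4 ⇒ step 5: BDBBDBDBBDBBDBDBBDBBDBDBBDBBDBDCBBDB ⇒ BD·B·BD·BD·B·BD·B·BD·BD·B·BD·BD·B·BD·B·BD·BD·B·BD·BD·B·BD·B·BD·BD·B·BD·BD·B·BD·B·DAD·BD·BD·B·BD
    B ↦ BD
    C ↦ DAD
    D ↦ B
  step 3 ⇒ step 4: BDBBDBDBBDBDBBDBDBDADBD ⇒ BD·B·BD·BD·B·BD·B·BD·BD·B·BD·B·BD·BD·B·BD·B·BD·B·DC·B·BD·B
    A ↦ DC

A->DC, B->BD, C->DAD, D->B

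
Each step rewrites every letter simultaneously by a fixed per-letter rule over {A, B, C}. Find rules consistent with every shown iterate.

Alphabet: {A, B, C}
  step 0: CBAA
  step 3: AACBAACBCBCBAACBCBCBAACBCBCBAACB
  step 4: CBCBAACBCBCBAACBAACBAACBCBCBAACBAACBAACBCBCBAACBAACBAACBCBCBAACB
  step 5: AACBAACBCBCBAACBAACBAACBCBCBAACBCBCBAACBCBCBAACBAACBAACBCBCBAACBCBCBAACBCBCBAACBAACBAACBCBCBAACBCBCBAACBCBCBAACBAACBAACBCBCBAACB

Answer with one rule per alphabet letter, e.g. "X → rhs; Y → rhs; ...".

A->CB, B->CB, C->AA

  step 4 ⇒ step 5: CBCBAACBCBCBAACBAACBAACBCBCBAACBAACBAACBCBCBAACBAACBAACBCBCBAACB ⇒ AA·CB·AA·CB·CB·CB·AA·CB·AA·CB·AA·CB·CB·CB·AA·CB·CB·CB·AA·CB·CB·CB·AA·CB·AA·CB·AA·CB·CB·CB·AA·CB·CB·CB·AA·CB·CB·CB·AA·CB·AA·CB·AA·CB·CB·CB·AA·CB·CB·CB·AA·CB·CB·CB·AA·CB·AA·CB·AA·CB·CB·CB·AA·CB
    A ↦ CB
    B ↦ CB
    C ↦ AA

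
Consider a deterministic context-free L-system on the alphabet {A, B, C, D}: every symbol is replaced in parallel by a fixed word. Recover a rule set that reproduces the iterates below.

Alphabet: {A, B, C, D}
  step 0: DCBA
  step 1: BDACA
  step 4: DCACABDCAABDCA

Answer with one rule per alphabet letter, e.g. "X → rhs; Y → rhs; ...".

A->CA, B->A, C->D, D->B

  step 0 ⇒ step 1: DCBA ⇒ B·D·A·CA
    A ↦ CA
    B ↦ A
    C ↦ D
    D ↦ B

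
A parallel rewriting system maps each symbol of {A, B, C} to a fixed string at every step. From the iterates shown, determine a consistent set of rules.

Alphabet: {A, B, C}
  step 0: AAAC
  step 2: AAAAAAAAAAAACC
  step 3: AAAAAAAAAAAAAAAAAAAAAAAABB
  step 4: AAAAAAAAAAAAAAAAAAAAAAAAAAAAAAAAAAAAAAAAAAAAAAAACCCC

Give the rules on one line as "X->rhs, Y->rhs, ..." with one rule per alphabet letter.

  step 3 ⇒ step 4: AAAAAAAAAAAAAAAAAAAAAAAABB ⇒ AA·AA·AA·AA·AA·AA·AA·AA·AA·AA·AA·AA·AA·AA·AA·AA·AA·AA·AA·AA·AA·AA·AA·AA·CC·CC
    A ↦ AA
    B ↦ CC
  step 2 ⇒ step 3: AAAAAAAAAAAACC ⇒ AA·AA·AA·AA·AA·AA·AA·AA·AA·AA·AA·AA·B·B
    C ↦ B

A->AA, B->CC, C->B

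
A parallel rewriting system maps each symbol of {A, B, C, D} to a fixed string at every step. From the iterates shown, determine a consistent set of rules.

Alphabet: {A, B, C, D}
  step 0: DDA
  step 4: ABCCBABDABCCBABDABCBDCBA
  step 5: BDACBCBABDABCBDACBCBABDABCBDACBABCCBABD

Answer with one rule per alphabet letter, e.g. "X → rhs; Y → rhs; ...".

  step 4 ⇒ step 5: ABCCBABDABCCBABDABCBDCBA ⇒ BD·A·CB·CB·A·BD·A·BC·BD·A·CB·CB·A·BD·A·BC·BD·A·CB·A·BC·CB·A·BD
    A ↦ BD
    B ↦ A
    C ↦ CB
    D ↦ BC

A->BD, B->A, C->CB, D->BC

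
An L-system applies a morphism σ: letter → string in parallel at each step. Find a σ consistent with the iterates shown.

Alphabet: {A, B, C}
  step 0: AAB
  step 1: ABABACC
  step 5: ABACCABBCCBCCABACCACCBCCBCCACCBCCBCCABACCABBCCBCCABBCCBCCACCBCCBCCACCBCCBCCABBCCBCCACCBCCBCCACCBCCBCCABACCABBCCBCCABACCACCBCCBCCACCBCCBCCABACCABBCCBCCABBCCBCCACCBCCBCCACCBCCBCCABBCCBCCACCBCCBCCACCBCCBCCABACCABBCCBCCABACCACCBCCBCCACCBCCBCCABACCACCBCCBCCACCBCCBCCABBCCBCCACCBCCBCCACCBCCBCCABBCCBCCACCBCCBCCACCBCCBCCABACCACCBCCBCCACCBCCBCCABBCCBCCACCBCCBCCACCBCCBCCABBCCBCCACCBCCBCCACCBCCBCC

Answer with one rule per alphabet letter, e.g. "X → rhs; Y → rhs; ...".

A->AB, B->ACC, C->BCC

  step 0 ⇒ step 1: AAB ⇒ AB·AB·ACC
    A ↦ AB
    B ↦ ACC
    C ↦ BCC  (constrained at step 1)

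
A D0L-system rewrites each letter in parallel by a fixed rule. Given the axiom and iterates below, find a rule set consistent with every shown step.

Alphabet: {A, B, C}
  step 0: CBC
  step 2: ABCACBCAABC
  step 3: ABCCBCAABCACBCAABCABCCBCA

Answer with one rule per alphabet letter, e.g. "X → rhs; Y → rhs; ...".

  step 2 ⇒ step 3: ABCACBCAABC ⇒ ABC·CBC·A·ABC·A·CBC·A·ABC·ABC·CBC·A
    A ↦ ABC
    B ↦ CBC
    C ↦ A

A->ABC, B->CBC, C->A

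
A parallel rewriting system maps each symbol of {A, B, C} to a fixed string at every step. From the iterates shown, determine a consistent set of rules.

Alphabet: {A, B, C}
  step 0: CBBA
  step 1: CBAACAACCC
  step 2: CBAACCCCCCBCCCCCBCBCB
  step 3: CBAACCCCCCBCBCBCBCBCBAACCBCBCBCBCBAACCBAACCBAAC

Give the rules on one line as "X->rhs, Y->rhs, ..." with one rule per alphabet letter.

  step 2 ⇒ step 3: CBAACCCCCCBCCCCCBCBCB ⇒ CB·AAC·CC·CC·CB·CB·CB·CB·CB·CB·AAC·CB·CB·CB·CB·CB·AAC·CB·AAC·CB·AAC
    A ↦ CC
    B ↦ AAC
    C ↦ CB

A->CC, B->AAC, C->CB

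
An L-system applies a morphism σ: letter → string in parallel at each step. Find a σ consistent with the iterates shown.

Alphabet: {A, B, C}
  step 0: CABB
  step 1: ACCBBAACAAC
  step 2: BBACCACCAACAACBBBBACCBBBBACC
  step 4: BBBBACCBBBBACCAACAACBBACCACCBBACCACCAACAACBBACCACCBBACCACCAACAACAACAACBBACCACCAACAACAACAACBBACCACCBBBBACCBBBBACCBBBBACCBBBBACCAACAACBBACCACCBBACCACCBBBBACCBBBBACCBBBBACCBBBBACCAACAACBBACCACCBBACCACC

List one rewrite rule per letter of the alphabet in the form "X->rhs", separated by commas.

  step 1 ⇒ step 2: ACCBBAACAAC ⇒ BB·ACC·ACC·AAC·AAC·BB·BB·ACC·BB·BB·ACC
    A ↦ BB
    B ↦ AAC
    C ↦ ACC

A->BB, B->AAC, C->ACC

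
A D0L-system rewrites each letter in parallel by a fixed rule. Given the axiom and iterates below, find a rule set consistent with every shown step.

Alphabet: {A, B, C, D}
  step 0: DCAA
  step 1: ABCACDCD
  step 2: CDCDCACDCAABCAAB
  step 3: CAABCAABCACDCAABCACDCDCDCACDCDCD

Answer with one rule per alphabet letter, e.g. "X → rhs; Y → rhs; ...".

A->CD, B->CD, C->CA, D->AB

  step 2 ⇒ step 3: CDCDCACDCAABCAAB ⇒ CA·AB·CA·AB·CA·CD·CA·AB·CA·CD·CD·CD·CA·CD·CD·CD
    A ↦ CD
    B ↦ CD
    C ↦ CA
    D ↦ AB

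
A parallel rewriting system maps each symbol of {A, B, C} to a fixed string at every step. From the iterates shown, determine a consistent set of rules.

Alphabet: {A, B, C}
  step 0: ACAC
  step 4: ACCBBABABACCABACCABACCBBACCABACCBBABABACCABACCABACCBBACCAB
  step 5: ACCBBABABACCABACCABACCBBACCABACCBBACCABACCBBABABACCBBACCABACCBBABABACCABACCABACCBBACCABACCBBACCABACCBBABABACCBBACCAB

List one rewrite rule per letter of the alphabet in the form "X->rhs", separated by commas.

  step 4 ⇒ step 5: ACCBBABABACCABACCABACCBBACCABACCBBABABACCABACCABACCBBACCAB ⇒ ACC·B·B·AB·AB·ACC·AB·ACC·AB·ACC·B·B·ACC·AB·ACC·B·B·ACC·AB·ACC·B·B·AB·AB·ACC·B·B·ACC·AB·ACC·B·B·AB·AB·ACC·AB·ACC·AB·ACC·B·B·ACC·AB·ACC·B·B·ACC·AB·ACC·B·B·AB·AB·ACC·B·B·ACC·AB
    A ↦ ACC
    B ↦ AB
    C ↦ B

A->ACC, B->AB, C->B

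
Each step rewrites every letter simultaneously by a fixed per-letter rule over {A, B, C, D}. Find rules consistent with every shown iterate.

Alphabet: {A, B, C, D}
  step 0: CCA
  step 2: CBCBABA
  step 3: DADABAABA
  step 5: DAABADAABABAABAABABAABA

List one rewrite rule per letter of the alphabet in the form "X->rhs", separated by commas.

A->BA, B->A, C->D, D->CB

  step 2 ⇒ step 3: CBCBABA ⇒ D·A·D·A·BA·A·BA
    A ↦ BA
    B ↦ A
    C ↦ D
    D ↦ CB  (constrained at step 3)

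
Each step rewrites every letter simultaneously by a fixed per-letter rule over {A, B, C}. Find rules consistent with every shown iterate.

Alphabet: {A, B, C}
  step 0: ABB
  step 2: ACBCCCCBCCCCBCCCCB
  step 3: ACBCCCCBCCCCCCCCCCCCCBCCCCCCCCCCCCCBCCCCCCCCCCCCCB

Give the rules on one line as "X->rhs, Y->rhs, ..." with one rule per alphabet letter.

  step 2 ⇒ step 3: ACBCCCCBCCCCBCCCCB ⇒ ACB·CCC·CB·CCC·CCC·CCC·CCC·CB·CCC·CCC·CCC·CCC·CB·CCC·CCC·CCC·CCC·CB
    A ↦ ACB
    B ↦ CB
    C ↦ CCC

A->ACB, B->CB, C->CCC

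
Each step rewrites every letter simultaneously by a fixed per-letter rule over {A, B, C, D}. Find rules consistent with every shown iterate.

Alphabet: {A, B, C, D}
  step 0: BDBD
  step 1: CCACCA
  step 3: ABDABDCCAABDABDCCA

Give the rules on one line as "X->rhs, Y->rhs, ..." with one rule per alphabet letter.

A->BD, B->CC, C->DA, D->A

  step 0 ⇒ step 1: BDBD ⇒ CC·A·CC·A
    B ↦ CC
    D ↦ A
    A ↦ BD  (constrained at step 1)
    C ↦ DA  (constrained at step 1)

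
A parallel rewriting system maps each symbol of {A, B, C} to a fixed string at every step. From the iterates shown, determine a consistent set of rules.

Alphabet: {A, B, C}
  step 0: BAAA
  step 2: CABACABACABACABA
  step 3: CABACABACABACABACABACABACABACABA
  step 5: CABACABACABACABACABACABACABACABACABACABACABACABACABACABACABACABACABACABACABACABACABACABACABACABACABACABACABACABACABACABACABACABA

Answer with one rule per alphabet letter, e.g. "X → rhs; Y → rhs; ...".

A->BA, B->CA, C->CA

  step 2 ⇒ step 3: CABACABACABACABA ⇒ CA·BA·CA·BA·CA·BA·CA·BA·CA·BA·CA·BA·CA·BA·CA·BA
    A ↦ BA
    B ↦ CA
    C ↦ CA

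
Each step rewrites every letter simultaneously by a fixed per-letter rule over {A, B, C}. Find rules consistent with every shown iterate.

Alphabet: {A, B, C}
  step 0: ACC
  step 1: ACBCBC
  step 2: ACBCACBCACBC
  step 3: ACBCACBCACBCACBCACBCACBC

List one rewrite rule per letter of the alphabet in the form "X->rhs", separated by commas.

A->AC, B->AC, C->BC

  step 2 ⇒ step 3: ACBCACBCACBC ⇒ AC·BC·AC·BC·AC·BC·AC·BC·AC·BC·AC·BC
    A ↦ AC
    B ↦ AC
    C ↦ BC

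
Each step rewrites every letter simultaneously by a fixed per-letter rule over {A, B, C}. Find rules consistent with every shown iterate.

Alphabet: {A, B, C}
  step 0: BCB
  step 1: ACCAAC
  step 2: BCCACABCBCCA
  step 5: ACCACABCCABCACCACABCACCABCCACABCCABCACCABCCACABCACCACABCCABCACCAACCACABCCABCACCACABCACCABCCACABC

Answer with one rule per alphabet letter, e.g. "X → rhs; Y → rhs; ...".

  step 1 ⇒ step 2: ACCAAC ⇒ BC·CA·CA·BC·BC·CA
    A ↦ BC
    C ↦ CA
  step 0 ⇒ step 1: BCB ⇒ AC·CA·AC
    B ↦ AC

A->BC, B->AC, C->CA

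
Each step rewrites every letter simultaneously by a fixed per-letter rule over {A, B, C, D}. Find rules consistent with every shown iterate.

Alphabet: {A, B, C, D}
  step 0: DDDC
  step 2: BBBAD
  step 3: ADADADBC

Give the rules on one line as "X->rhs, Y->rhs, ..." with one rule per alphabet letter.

  step 2 ⇒ step 3: BBBAD ⇒ AD·AD·AD·B·C
    A ↦ B
    B ↦ AD
    D ↦ C
    C ↦ B  (constrained at step 0)

A->B, B->AD, C->B, D->C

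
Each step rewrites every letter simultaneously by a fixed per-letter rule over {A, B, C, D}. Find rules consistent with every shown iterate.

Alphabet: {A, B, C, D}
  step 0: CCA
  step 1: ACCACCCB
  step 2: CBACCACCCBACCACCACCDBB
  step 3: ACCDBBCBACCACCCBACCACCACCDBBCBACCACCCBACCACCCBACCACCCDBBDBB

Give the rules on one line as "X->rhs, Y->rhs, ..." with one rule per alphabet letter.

  step 2 ⇒ step 3: CBACCACCCBACCACCACCDBB ⇒ ACC·DBB·CB·ACC·ACC·CB·ACC·ACC·ACC·DBB·CB·ACC·ACC·CB·ACC·ACC·CB·ACC·ACC·C·DBB·DBB
    A ↦ CB
    B ↦ DBB
    C ↦ ACC
    D ↦ C

A->CB, B->DBB, C->ACC, D->C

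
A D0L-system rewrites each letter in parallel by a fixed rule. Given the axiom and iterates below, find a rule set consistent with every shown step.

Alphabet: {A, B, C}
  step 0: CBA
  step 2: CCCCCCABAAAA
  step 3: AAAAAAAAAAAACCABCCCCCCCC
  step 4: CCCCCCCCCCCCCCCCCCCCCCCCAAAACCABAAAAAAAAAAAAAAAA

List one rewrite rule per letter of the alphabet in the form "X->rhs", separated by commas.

A->CC, B->AB, C->AA

  step 3 ⇒ step 4: AAAAAAAAAAAACCABCCCCCCCC ⇒ CC·CC·CC·CC·CC·CC·CC·CC·CC·CC·CC·CC·AA·AA·CC·AB·AA·AA·AA·AA·AA·AA·AA·AA
    A ↦ CC
    B ↦ AB
    C ↦ AA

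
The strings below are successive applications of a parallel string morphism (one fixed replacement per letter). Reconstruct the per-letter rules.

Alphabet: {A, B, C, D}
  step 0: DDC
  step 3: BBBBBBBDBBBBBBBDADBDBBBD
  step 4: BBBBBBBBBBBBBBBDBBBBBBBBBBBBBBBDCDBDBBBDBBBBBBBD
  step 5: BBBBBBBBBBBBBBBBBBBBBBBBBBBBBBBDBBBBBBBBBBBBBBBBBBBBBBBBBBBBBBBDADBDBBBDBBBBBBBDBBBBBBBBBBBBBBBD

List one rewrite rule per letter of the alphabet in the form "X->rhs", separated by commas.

  step 4 ⇒ step 5: BBBBBBBBBBBBBBBDBBBBBBBBBBBBBBBDCDBDBBBDBBBBBBBD ⇒ BB·BB·BB·BB·BB·BB·BB·BB·BB·BB·BB·BB·BB·BB·BB·BD·BB·BB·BB·BB·BB·BB·BB·BB·BB·BB·BB·BB·BB·BB·BB·BD·AD·BD·BB·BD·BB·BB·BB·BD·BB·BB·BB·BB·BB·BB·BB·BD
    B ↦ BB
    C ↦ AD
    D ↦ BD
  step 3 ⇒ step 4: BBBBBBBDBBBBBBBDADBDBBBD ⇒ BB·BB·BB·BB·BB·BB·BB·BD·BB·BB·BB·BB·BB·BB·BB·BD·CD·BD·BB·BD·BB·BB·BB·BD
    A ↦ CD

A->CD, B->BB, C->AD, D->BD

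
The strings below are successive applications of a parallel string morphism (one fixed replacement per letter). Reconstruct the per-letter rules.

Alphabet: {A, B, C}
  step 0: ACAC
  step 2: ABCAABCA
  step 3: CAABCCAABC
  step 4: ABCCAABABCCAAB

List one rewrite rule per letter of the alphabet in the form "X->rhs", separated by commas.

A->C, B->A, C->AB

  step 3 ⇒ step 4: CAABCCAABC ⇒ AB·C·C·A·AB·AB·C·C·A·AB
    A ↦ C
    B ↦ A
    C ↦ AB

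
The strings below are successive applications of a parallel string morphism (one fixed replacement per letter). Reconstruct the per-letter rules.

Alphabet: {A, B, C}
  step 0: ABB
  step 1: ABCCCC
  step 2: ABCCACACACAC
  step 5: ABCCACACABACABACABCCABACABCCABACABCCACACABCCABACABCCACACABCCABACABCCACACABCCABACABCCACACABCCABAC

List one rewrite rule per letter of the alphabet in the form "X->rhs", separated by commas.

  step 1 ⇒ step 2: ABCCCC ⇒ AB·CC·AC·AC·AC·AC
    A ↦ AB
    B ↦ CC
    C ↦ AC

A->AB, B->CC, C->AC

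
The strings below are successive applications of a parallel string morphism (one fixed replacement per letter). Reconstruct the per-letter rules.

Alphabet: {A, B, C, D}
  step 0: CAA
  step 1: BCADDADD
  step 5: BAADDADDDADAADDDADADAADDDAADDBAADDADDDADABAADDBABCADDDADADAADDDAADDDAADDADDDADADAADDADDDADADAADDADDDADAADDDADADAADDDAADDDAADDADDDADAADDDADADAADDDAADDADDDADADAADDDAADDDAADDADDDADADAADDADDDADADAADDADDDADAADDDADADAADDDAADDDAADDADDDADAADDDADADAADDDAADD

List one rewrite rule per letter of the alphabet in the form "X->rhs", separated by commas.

  step 0 ⇒ step 1: CAA ⇒ BC·ADD·ADD
    A ↦ ADD
    C ↦ BC
    B ↦ BA  (constrained at step 1)
    D ↦ DA  (constrained at step 1)

A->ADD, B->BA, C->BC, D->DA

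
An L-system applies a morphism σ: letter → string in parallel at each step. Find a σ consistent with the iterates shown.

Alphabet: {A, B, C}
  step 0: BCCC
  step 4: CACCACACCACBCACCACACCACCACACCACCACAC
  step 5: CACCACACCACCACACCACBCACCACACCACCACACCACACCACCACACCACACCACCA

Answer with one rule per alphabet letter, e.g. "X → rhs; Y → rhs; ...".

  step 4 ⇒ step 5: CACCACACCACBCACCACACCACCACACCACCACAC ⇒ CA·C·CA·CA·C·CA·C·CA·CA·C·CA·CB·CA·C·CA·CA·C·CA·C·CA·CA·C·CA·CA·C·CA·C·CA·CA·C·CA·CA·C·CA·C·CA
    A ↦ C
    B ↦ CB
    C ↦ CA

A->C, B->CB, C->CA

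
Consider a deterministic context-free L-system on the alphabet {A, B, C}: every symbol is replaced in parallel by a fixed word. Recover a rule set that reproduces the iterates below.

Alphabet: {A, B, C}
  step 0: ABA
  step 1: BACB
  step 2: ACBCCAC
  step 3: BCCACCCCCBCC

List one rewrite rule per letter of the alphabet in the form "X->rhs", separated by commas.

  step 2 ⇒ step 3: ACBCCAC ⇒ B·CC·AC·CC·CC·B·CC
    A ↦ B
    B ↦ AC
    C ↦ CC

A->B, B->AC, C->CC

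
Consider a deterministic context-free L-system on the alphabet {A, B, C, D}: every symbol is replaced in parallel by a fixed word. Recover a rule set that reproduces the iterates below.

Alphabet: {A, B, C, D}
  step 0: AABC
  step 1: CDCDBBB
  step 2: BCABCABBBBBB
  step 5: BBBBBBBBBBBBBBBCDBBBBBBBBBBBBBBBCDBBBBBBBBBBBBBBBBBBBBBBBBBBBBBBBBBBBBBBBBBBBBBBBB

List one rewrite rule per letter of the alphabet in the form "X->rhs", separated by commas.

  step 1 ⇒ step 2: CDCDBBB ⇒ B·CA·B·CA·BB·BB·BB
    B ↦ BB
    C ↦ B
    D ↦ CA
  step 0 ⇒ step 1: AABC ⇒ CD·CD·BB·B
    A ↦ CD

A->CD, B->BB, C->B, D->CA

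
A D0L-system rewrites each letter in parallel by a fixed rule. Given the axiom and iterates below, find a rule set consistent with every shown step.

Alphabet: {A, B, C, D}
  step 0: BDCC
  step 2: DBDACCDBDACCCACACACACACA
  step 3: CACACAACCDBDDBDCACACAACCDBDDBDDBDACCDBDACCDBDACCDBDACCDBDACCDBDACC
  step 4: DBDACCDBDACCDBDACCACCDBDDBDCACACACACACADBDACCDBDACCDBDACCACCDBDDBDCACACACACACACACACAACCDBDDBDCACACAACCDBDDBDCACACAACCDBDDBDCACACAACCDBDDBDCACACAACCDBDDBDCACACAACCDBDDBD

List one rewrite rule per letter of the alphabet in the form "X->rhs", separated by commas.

  step 3 ⇒ step 4: CACACAACCDBDDBDCACACAACCDBDDBDDBDACCDBDACCDBDACCDBDACCDBDACCDBDACC ⇒ DBD·ACC·DBD·ACC·DBD·ACC·ACC·DBD·DBD·CA·CA·CA·CA·CA·CA·DBD·ACC·DBD·ACC·DBD·ACC·ACC·DBD·DBD·CA·CA·CA·CA·CA·CA·CA·CA·CA·ACC·DBD·DBD·CA·CA·CA·ACC·DBD·DBD·CA·CA·CA·ACC·DBD·DBD·CA·CA·CA·ACC·DBD·DBD·CA·CA·CA·ACC·DBD·DBD·CA·CA·CA·ACC·DBD·DBD
    A ↦ ACC
    B ↦ CA
    C ↦ DBD
    D ↦ CA

A->ACC, B->CA, C->DBD, D->CA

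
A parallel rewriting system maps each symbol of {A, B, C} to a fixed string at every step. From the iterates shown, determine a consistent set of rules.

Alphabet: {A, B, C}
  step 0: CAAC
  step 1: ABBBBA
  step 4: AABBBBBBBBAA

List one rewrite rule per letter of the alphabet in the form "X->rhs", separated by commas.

  step 0 ⇒ step 1: CAAC ⇒ A·BB·BB·A
    A ↦ BB
    C ↦ A
    B ↦ C  (constrained at step 1)

A->BB, B->C, C->A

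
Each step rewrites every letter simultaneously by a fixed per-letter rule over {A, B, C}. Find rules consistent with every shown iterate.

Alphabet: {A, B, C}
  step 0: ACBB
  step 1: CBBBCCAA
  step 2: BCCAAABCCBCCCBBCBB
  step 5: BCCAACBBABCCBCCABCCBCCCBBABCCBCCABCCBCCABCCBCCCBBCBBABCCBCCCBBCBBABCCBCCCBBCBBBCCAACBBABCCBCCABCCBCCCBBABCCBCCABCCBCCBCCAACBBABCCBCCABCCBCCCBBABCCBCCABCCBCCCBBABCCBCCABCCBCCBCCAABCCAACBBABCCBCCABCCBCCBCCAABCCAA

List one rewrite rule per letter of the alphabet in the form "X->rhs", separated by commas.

A->CBB, B->A, C->BCC

  step 1 ⇒ step 2: CBBBCCAA ⇒ BCC·A·A·A·BCC·BCC·CBB·CBB
    A ↦ CBB
    B ↦ A
    C ↦ BCC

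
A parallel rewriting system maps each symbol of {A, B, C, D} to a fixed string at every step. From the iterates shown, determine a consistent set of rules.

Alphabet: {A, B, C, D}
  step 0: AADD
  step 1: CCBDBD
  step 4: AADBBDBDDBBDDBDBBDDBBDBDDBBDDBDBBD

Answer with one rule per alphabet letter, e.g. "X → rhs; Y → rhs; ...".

  step 0 ⇒ step 1: AADD ⇒ C·C·BD·BD
    A ↦ C
    D ↦ BD
    B ↦ DB  (constrained at step 1)
    C ↦ A  (constrained at step 1)

A->C, B->DB, C->A, D->BD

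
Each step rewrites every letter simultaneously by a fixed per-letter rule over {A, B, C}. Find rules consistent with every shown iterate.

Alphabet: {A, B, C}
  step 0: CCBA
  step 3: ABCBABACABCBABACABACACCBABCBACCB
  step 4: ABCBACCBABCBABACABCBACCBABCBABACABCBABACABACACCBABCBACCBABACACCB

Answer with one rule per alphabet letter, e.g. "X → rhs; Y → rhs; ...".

  step 3 ⇒ step 4: ABCBABACABCBABACABACACCBABCBACCB ⇒ AB·CB·AC·CB·AB·CB·AB·AC·AB·CB·AC·CB·AB·CB·AB·AC·AB·CB·AB·AC·AB·AC·AC·CB·AB·CB·AC·CB·AB·AC·AC·CB
    A ↦ AB
    B ↦ CB
    C ↦ AC

A->AB, B->CB, C->AC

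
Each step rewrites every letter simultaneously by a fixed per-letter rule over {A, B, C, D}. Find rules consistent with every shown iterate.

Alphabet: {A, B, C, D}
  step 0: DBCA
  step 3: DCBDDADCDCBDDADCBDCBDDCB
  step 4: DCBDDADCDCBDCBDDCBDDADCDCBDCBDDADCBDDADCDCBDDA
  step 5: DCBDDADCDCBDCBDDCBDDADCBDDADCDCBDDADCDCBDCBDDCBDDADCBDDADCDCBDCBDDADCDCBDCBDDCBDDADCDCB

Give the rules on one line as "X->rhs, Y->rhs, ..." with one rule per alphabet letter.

  step 4 ⇒ step 5: DCBDDADCDCBDCBDDCBDDADCDCBDCBDDADCBDDADCDCBDDA ⇒ DC·BD·DA·DC·DC·B·DC·BD·DC·BD·DA·DC·BD·DA·DC·DC·BD·DA·DC·DC·B·DC·BD·DC·BD·DA·DC·BD·DA·DC·DC·B·DC·BD·DA·DC·DC·B·DC·BD·DC·BD·DA·DC·DC·B
    A ↦ B
    B ↦ DA
    C ↦ BD
    D ↦ DC

A->B, B->DA, C->BD, D->DC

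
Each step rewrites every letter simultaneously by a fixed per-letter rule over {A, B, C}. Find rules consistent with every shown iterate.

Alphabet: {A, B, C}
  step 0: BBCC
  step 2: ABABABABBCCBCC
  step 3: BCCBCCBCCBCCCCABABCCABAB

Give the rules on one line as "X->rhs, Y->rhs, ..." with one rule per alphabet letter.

  step 2 ⇒ step 3: ABABABABBCCBCC ⇒ B·CC·B·CC·B·CC·B·CC·CC·AB·AB·CC·AB·AB
    A ↦ B
    B ↦ CC
    C ↦ AB

A->B, B->CC, C->AB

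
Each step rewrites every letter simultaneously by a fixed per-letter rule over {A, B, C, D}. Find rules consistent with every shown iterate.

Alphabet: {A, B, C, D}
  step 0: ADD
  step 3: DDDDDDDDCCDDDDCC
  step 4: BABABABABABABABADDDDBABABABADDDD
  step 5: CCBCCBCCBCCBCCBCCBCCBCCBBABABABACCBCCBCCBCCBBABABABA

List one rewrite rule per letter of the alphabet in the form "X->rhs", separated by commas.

A->B, B->CC, C->DD, D->BA

  step 4 ⇒ step 5: BABABABABABABABADDDDBABABABADDDD ⇒ CC·B·CC·B·CC·B·CC·B·CC·B·CC·B·CC·B·CC·B·BA·BA·BA·BA·CC·B·CC·B·CC·B·CC·B·BA·BA·BA·BA
    A ↦ B
    B ↦ CC
    D ↦ BA
  step 3 ⇒ step 4: DDDDDDDDCCDDDDCC ⇒ BA·BA·BA·BA·BA·BA·BA·BA·DD·DD·BA·BA·BA·BA·DD·DD
    C ↦ DD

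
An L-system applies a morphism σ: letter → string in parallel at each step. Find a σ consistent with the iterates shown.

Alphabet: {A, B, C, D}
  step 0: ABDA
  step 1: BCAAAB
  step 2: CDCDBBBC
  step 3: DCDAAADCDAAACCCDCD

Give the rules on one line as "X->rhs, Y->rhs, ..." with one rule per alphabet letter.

A->B, B->C, C->DCD, D->AAA

  step 2 ⇒ step 3: CDCDBBBC ⇒ DCD·AAA·DCD·AAA·C·C·C·DCD
    B ↦ C
    C ↦ DCD
    D ↦ AAA
  step 0 ⇒ step 1: ABDA ⇒ B·C·AAA·B
    A ↦ B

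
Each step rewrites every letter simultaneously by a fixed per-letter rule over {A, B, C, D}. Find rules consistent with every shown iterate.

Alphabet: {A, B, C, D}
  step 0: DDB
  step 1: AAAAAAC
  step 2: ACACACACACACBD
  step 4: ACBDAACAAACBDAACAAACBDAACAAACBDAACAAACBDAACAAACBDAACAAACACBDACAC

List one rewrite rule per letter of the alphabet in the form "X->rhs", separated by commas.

  step 1 ⇒ step 2: AAAAAAC ⇒ AC·AC·AC·AC·AC·AC·BD
    A ↦ AC
    C ↦ BD
  step 0 ⇒ step 1: DDB ⇒ AA·AA·AAC
    B ↦ AAC
  step 0 ⇒ step 1: DDB ⇒ AA·AA·AAC
    D ↦ AA

A->AC, B->AAC, C->BD, D->AA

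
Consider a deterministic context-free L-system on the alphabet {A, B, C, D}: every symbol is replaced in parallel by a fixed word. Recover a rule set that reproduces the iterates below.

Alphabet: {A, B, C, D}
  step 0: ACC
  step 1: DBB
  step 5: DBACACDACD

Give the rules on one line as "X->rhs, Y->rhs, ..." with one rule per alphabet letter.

  step 0 ⇒ step 1: ACC ⇒ D·B·B
    A ↦ D
    C ↦ B
    B ↦ D  (constrained at step 1)
    D ↦ AC  (constrained at step 1)

A->D, B->D, C->B, D->AC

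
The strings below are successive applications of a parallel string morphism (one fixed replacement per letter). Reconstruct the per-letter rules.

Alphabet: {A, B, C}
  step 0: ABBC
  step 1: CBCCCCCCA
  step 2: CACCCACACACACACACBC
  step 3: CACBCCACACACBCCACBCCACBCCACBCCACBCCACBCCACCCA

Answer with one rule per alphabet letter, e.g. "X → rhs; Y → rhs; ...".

  step 2 ⇒ step 3: CACCCACACACACACACBC ⇒ CA·CBC·CA·CA·CA·CBC·CA·CBC·CA·CBC·CA·CBC·CA·CBC·CA·CBC·CA·CC·CA
    A ↦ CBC
    B ↦ CC
    C ↦ CA

A->CBC, B->CC, C->CA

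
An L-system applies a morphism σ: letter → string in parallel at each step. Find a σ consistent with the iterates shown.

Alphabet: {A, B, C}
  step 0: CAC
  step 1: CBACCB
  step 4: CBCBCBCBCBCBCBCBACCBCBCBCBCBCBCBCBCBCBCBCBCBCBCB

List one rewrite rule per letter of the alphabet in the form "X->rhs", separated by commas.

  step 0 ⇒ step 1: CAC ⇒ CB·AC·CB
    A ↦ AC
    C ↦ CB
    B ↦ CB  (constrained at step 1)

A->AC, B->CB, C->CB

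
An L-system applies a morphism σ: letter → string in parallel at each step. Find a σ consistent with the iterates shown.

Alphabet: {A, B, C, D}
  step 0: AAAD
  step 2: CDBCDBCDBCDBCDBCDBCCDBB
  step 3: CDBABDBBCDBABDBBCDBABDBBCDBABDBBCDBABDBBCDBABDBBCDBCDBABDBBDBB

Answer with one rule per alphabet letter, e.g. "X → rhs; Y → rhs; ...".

A->CC, B->DBB, C->CDB, D->AB

  step 2 ⇒ step 3: CDBCDBCDBCDBCDBCDBCCDBB ⇒ CDB·AB·DBB·CDB·AB·DBB·CDB·AB·DBB·CDB·AB·DBB·CDB·AB·DBB·CDB·AB·DBB·CDB·CDB·AB·DBB·DBB
    B ↦ DBB
    C ↦ CDB
    D ↦ AB
    A ↦ CC  (constrained at step 0)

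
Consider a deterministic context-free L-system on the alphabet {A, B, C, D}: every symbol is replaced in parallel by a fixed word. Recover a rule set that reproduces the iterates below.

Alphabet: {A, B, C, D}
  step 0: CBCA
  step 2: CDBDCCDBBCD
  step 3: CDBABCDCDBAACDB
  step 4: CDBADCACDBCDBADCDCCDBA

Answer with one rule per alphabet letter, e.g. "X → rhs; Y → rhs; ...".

A->DC, B->A, C->CD, D->B

  step 3 ⇒ step 4: CDBABCDCDBAACDB ⇒ CD·B·A·DC·A·CD·B·CD·B·A·DC·DC·CD·B·A
    A ↦ DC
    B ↦ A
    C ↦ CD
    D ↦ B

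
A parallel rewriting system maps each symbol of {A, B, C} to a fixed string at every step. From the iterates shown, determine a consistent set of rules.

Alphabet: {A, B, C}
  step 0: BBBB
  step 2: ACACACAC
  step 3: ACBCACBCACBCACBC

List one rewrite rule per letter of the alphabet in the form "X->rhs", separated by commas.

  step 2 ⇒ step 3: ACACACAC ⇒ AC·BC·AC·BC·AC·BC·AC·BC
    A ↦ AC
    C ↦ BC
    B ↦ A  (constrained at step 0)

A->AC, B->A, C->BC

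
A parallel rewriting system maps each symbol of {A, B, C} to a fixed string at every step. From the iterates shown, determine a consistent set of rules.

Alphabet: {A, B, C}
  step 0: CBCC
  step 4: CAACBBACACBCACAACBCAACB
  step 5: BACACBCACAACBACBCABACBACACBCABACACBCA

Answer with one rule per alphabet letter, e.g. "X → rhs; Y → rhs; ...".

A->AC, B->CA, C->B

  step 4 ⇒ step 5: CAACBBACACBCACAACBCAACB ⇒ B·AC·AC·B·CA·CA·AC·B·AC·B·CA·B·AC·B·AC·AC·B·CA·B·AC·AC·B·CA
    A ↦ AC
    B ↦ CA
    C ↦ B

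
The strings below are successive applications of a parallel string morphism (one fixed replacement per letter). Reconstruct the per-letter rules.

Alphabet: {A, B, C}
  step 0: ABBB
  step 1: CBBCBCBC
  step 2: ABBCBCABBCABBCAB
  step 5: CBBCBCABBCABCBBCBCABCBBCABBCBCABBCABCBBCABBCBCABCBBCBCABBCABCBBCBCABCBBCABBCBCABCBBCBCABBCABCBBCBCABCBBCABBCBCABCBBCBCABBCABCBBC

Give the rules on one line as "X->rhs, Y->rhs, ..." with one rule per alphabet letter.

A->CB, B->BC, C->AB

  step 1 ⇒ step 2: CBBCBCBC ⇒ AB·BC·BC·AB·BC·AB·BC·AB
    B ↦ BC
    C ↦ AB
  step 0 ⇒ step 1: ABBB ⇒ CB·BC·BC·BC
    A ↦ CB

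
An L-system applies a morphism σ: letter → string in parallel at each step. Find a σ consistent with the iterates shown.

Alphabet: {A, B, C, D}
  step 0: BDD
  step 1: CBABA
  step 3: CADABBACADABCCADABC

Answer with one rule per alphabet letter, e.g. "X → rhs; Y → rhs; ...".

A->AB, B->C, C->CAD, D->BA

  step 0 ⇒ step 1: BDD ⇒ C·BA·BA
    B ↦ C
    D ↦ BA
    A ↦ AB  (constrained at step 1)
    C ↦ CAD  (constrained at step 1)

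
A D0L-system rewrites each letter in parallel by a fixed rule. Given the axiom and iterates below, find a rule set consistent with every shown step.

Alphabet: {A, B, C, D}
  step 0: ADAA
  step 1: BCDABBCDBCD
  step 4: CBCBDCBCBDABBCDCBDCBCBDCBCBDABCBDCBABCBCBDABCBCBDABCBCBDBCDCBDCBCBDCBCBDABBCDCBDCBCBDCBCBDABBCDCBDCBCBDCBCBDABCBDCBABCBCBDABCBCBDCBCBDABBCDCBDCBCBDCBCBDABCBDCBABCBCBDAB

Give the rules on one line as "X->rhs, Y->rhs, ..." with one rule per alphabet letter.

  step 0 ⇒ step 1: ADAA ⇒ BCD·AB·BCD·BCD
    A ↦ BCD
    D ↦ AB
    B ↦ CBD  (constrained at step 1)
    C ↦ CB  (constrained at step 1)

A->BCD, B->CBD, C->CB, D->AB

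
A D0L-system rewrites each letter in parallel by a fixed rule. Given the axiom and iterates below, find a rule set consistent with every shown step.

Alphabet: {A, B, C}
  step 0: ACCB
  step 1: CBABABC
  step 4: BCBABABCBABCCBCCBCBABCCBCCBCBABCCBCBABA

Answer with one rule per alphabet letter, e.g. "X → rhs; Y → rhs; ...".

A->C, B->BC, C->BA

  step 0 ⇒ step 1: ACCB ⇒ C·BA·BA·BC
    A ↦ C
    B ↦ BC
    C ↦ BA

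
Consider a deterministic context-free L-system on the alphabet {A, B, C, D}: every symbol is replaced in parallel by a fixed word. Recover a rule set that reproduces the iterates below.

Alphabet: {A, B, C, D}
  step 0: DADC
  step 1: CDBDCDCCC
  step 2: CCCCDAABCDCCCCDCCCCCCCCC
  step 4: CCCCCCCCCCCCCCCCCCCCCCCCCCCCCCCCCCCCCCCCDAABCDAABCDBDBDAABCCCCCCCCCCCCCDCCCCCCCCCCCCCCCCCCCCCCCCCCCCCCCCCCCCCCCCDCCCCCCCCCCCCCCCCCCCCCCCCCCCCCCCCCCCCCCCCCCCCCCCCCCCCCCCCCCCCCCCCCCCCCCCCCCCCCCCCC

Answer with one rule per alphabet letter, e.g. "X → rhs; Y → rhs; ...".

A->BD, B->AAB, C->CCC, D->CD

  step 1 ⇒ step 2: CDBDCDCCC ⇒ CCC·CD·AAB·CD·CCC·CD·CCC·CCC·CCC
    B ↦ AAB
    C ↦ CCC
    D ↦ CD
  step 0 ⇒ step 1: DADC ⇒ CD·BD·CD·CCC
    A ↦ BD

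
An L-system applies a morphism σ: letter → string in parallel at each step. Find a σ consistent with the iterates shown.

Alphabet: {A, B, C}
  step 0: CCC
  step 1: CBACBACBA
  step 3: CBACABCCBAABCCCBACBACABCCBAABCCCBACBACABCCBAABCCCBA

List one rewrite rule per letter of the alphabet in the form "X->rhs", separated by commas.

  step 0 ⇒ step 1: CCC ⇒ CBA·CBA·CBA
    C ↦ CBA
    A ↦ ABC  (constrained at step 1)
    B ↦ C  (constrained at step 1)

A->ABC, B->C, C->CBA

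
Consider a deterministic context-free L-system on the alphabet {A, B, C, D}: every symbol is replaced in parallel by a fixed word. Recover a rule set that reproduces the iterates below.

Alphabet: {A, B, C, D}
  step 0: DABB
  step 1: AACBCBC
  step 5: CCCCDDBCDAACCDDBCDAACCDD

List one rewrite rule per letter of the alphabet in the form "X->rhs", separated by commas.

A->C, B->BC, C->D, D->AA

  step 0 ⇒ step 1: DABB ⇒ AA·C·BC·BC
    A ↦ C
    B ↦ BC
    D ↦ AA
    C ↦ D  (constrained at step 1)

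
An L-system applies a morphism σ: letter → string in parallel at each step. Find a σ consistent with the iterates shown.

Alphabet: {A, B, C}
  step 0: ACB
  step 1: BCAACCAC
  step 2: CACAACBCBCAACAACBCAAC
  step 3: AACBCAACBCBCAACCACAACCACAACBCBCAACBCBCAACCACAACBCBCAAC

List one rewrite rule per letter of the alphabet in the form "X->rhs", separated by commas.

A->BC, B->CAC, C->AAC

  step 2 ⇒ step 3: CACAACBCBCAACAACBCAAC ⇒ AAC·BC·AAC·BC·BC·AAC·CAC·AAC·CAC·AAC·BC·BC·AAC·BC·BC·AAC·CAC·AAC·BC·BC·AAC
    A ↦ BC
    B ↦ CAC
    C ↦ AAC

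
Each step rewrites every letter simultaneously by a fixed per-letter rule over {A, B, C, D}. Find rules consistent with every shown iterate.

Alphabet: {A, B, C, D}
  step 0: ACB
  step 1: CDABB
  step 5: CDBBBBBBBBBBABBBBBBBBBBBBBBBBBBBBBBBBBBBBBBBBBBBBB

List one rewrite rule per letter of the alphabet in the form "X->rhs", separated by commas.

A->CD, B->BB, C->A, D->B

  step 0 ⇒ step 1: ACB ⇒ CD·A·BB
    A ↦ CD
    B ↦ BB
    C ↦ A
    D ↦ B  (constrained at step 1)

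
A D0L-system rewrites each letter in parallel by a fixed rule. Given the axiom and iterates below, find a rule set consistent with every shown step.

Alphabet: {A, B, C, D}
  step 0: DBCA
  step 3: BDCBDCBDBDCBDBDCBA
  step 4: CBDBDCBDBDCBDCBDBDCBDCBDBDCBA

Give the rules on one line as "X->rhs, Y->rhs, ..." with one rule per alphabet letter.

A->BA, B->C, C->BD, D->BD

  step 3 ⇒ step 4: BDCBDCBDBDCBDBDCBA ⇒ C·BD·BD·C·BD·BD·C·BD·C·BD·BD·C·BD·C·BD·BD·C·BA
    A ↦ BA
    B ↦ C
    C ↦ BD
    D ↦ BD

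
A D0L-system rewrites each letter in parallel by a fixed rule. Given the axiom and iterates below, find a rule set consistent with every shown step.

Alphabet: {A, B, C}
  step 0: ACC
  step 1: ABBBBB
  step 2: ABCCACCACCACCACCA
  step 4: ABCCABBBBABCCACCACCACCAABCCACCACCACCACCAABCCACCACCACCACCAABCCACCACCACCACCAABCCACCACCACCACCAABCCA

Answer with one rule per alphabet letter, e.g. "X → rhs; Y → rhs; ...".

A->AB, B->CCA, C->BB

  step 1 ⇒ step 2: ABBBBB ⇒ AB·CCA·CCA·CCA·CCA·CCA
    A ↦ AB
    B ↦ CCA
  step 0 ⇒ step 1: ACC ⇒ AB·BB·BB
    C ↦ BB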